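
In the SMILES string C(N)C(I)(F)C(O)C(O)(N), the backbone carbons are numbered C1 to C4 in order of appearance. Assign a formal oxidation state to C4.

+1

Bonds to more-electronegative neighbours contribute +1 each, bonds to H or metals contribute −1 each, and C–C bonds contribute 0.
C4 has one bond to C (0), one bond to O (+1), one bond to N (+1), one bond to H (-1).
Oxidation state = 0 + 1 + 1 − 1 = +1.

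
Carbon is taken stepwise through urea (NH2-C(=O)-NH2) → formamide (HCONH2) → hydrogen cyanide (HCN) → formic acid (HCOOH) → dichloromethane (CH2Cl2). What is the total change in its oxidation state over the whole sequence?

-4

Carbon oxidation states along the series — urea: +4, formamide: +2, hydrogen cyanide: +2, formic acid: +2, dichloromethane: 0.
Net change = 0 − (+4) = -4.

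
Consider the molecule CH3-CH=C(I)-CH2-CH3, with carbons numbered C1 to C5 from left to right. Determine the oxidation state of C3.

Each bond to a more electronegative atom (O, N, halogen) counts +1, each bond to a less electronegative atom (H, metal, B, Si) counts −1, and each C–C bond counts 0.
C3 has a double bond to C (2×0 = 0), one bond to C (0), one bond to I (+1).
Oxidation state = 0 + 0 + 1 = +1.

+1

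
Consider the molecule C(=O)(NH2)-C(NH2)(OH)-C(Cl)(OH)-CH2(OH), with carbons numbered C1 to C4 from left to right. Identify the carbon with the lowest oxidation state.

C4

Tallying each carbon's bonds:
C1: 1C, 2O, 1N → 0 + 2 + 1 = +3
C2: 2C, 1O, 1N → 0 + 1 + 1 = +2
C3: 2C, 1O, 1Cl → 0 + 1 + 1 = +2
C4: 1C, 2H, 1O → 0 − 2 + 1 = -1
The most reduced carbon is C4 at -1.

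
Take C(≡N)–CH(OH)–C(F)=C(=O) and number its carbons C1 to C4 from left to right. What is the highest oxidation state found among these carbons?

+3

Tallying each carbon's bonds:
C1: 1C, 3N → 0 + 3 = +3
C2: 2C, 1H, 1O → 0 − 1 + 1 = 0
C3: 3C, 1F → 0 + 1 = +1
C4: 2C, 2O → 0 + 2 = +2
The highest value is +3.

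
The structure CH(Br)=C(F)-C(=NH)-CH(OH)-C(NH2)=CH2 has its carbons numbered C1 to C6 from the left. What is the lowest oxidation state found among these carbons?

Tallying each carbon's bonds:
C1: 2C, 1H, 1Br → 0 − 1 + 1 = 0
C2: 3C, 1F → 0 + 1 = +1
C3: 2C, 2N → 0 + 2 = +2
C4: 2C, 1H, 1O → 0 − 1 + 1 = 0
C5: 3C, 1N → 0 + 1 = +1
C6: 2C, 2H → 0 − 2 = -2
The lowest value is -2.

-2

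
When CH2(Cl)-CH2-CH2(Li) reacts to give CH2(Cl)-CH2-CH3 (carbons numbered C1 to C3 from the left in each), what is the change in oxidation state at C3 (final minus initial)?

Before: C3 has 1 bond to C, 2 bonds to H, 1 bond to Li → oxidation state -3.
After: C3 has 1 bond to C, 3 bonds to H → oxidation state -3.
Δ = -3 − (-3) = 0, so no net redox change at C3.

0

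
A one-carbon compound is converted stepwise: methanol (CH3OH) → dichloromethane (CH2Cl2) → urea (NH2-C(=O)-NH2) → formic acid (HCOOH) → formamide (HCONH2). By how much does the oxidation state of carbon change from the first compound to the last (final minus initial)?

Carbon oxidation states along the series — methanol: -2, dichloromethane: 0, urea: +4, formic acid: +2, formamide: +2.
Net change = +2 − (-2) = +4.

+4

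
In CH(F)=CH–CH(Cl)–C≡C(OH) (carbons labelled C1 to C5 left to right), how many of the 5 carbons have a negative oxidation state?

1

Bonds to more-electronegative neighbours contribute +1 each, bonds to H or metals contribute −1 each, and C–C bonds contribute 0. Tallying each carbon:
C1: 2C, 1H, 1F → 0 − 1 + 1 = 0
C2: 3C, 1H → 0 − 1 = -1
C3: 2C, 1H, 1Cl → 0 − 1 + 1 = 0
C4: 4C → 0 = 0
C5: 3C, 1O → 0 + 1 = +1
1 carbon (C2) meets the condition.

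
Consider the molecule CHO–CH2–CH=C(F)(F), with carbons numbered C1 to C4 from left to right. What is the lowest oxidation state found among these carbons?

-2

Tallying each carbon's bonds:
C1: 1C, 1H, 2O → 0 − 1 + 2 = +1
C2: 2C, 2H → 0 − 2 = -2
C3: 3C, 1H → 0 − 1 = -1
C4: 2C, 2F → 0 + 2 = +2
The lowest value is -2.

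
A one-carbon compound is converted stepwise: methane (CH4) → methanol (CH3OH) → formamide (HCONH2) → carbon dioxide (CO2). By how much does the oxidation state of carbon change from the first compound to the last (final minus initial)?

+8

Carbon oxidation states along the series — methane: -4, methanol: -2, formamide: +2, carbon dioxide: +4.
Net change = +4 − (-4) = +8.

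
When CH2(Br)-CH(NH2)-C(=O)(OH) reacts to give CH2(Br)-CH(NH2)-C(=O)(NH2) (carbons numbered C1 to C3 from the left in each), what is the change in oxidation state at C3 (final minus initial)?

0

Before: C3 has 1 bond to C, 3 bonds to O → oxidation state +3.
After: C3 has 1 bond to C, 2 bonds to O, 1 bond to N → oxidation state +3.
Δ = +3 − (+3) = 0, so no net redox change at C3.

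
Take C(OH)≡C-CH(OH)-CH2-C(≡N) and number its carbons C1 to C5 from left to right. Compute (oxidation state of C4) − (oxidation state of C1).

C4: 2C, 2H → 0 − 2 = -2
C1: 3C, 1O → 0 + 1 = +1
Difference: -2 − (+1) = -3.

-3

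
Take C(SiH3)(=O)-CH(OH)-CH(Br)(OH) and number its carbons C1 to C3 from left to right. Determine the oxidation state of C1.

+1

C1 has one bond to C (0), one bond to Si (-1), a double bond to O (2×+1 = +2).
Oxidation state = 0 − 1 + 2 = +1.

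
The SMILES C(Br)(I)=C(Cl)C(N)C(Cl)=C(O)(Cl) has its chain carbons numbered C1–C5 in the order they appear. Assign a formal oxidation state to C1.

Count +1 for every bond to an atom more electronegative than carbon and −1 for every bond to one less electronegative; C–C bonds are 0.
C1 has a double bond to C (2×0 = 0), one bond to Br (+1), one bond to I (+1).
Oxidation state = 0 + 1 + 1 = +2.

+2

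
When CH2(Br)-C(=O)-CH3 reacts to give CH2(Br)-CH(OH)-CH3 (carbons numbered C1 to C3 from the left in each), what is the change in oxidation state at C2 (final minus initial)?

-2

Before: C2 has 2 bonds to C, 2 bonds to O → oxidation state +2.
After: C2 has 2 bonds to C, 1 bond to H, 1 bond to O → oxidation state 0.
Δ = 0 − (+2) = -2, so this is a reduction at C2.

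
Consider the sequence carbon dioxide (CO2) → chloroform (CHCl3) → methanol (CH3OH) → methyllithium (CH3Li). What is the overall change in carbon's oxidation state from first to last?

-8

Carbon oxidation states along the series — carbon dioxide: +4, chloroform: +2, methanol: -2, methyllithium: -4.
Net change = -4 − (+4) = -8.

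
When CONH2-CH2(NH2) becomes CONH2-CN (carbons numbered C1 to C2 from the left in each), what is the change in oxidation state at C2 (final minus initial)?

Before: C2 has 1 bond to C, 2 bonds to H, 1 bond to N → oxidation state -1.
After: C2 has 1 bond to C, 3 bonds to N → oxidation state +3.
Δ = +3 − (-1) = +4, so this is an oxidation at C2.

+4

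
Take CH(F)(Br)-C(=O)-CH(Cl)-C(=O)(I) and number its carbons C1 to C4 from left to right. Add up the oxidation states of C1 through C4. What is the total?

Each bond to a more electronegative atom (O, N, halogen) counts +1, each bond to a less electronegative atom (H, metal, B, Si) counts −1, and each C–C bond counts 0. Tallying each carbon:
C1: 1C, 1H, 1F, 1Br → 0 − 1 + 1 + 1 = +1
C2: 2C, 2O → 0 + 2 = +2
C3: 2C, 1H, 1Cl → 0 − 1 + 1 = 0
C4: 1C, 2O, 1I → 0 + 2 + 1 = +3
Sum = +1 + 2 + 0 + 3 = +6.

+6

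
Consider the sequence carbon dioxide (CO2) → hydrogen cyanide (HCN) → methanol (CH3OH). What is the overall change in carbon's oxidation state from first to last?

Carbon oxidation states along the series — carbon dioxide: +4, hydrogen cyanide: +2, methanol: -2.
Net change = -2 − (+4) = -6.

-6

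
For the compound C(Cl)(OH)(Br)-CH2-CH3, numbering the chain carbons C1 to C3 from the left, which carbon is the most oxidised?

C1

Tallying each carbon's bonds:
C1: 1C, 1O, 1Cl, 1Br → 0 + 1 + 1 + 1 = +3
C2: 2C, 2H → 0 − 2 = -2
C3: 1C, 3H → 0 − 3 = -3
The most oxidised carbon is C1 at +3.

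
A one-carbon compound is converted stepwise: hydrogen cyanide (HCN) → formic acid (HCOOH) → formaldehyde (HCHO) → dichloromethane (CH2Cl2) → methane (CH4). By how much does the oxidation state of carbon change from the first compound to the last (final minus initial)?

Carbon oxidation states along the series — hydrogen cyanide: +2, formic acid: +2, formaldehyde: 0, dichloromethane: 0, methane: -4.
Net change = -4 − (+2) = -6.

-6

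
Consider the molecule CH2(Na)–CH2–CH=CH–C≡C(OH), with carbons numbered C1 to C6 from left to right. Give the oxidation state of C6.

+1

C6 has a triple bond to C (3×0 = 0), one bond to O (+1).
Oxidation state = 0 + 1 = +1.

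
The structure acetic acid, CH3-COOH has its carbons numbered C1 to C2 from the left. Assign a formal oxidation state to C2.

+3

Bonds to more-electronegative neighbours contribute +1 each, bonds to H or metals contribute −1 each, and C–C bonds contribute 0.
C2 has a double bond to O (2×+1 = +2), one bond to O (+1), one bond to C (0).
Oxidation state = +2 + 1 + 0 = +3.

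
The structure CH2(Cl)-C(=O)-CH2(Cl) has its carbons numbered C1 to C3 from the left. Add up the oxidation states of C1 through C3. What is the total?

Tallying each carbon's bonds:
C1: 1C, 2H, 1Cl → 0 − 2 + 1 = -1
C2: 2C, 2O → 0 + 2 = +2
C3: 1C, 2H, 1Cl → 0 − 2 + 1 = -1
Sum = -1 + 2 − 1 = 0.

0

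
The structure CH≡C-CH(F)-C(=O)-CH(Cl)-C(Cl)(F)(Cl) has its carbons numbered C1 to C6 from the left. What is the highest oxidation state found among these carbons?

Tallying each carbon's bonds:
C1: 3C, 1H → 0 − 1 = -1
C2: 4C → 0 = 0
C3: 2C, 1H, 1F → 0 − 1 + 1 = 0
C4: 2C, 2O → 0 + 2 = +2
C5: 2C, 1H, 1Cl → 0 − 1 + 1 = 0
C6: 1C, 1F, 2Cl → 0 + 1 + 2 = +3
The highest value is +3.

+3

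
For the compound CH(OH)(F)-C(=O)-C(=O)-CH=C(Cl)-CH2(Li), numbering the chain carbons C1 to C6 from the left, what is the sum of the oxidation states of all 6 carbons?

+2

Tallying each carbon's bonds:
C1: 1C, 1H, 1O, 1F → 0 − 1 + 1 + 1 = +1
C2: 2C, 2O → 0 + 2 = +2
C3: 2C, 2O → 0 + 2 = +2
C4: 3C, 1H → 0 − 1 = -1
C5: 3C, 1Cl → 0 + 1 = +1
C6: 1C, 2H, 1Li → 0 − 2 − 1 = -3
Sum = +1 + 2 + 2 − 1 + 1 − 3 = +2.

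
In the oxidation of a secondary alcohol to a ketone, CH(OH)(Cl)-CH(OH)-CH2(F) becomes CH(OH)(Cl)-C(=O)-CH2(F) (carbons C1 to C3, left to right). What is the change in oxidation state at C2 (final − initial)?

+2

Before: C2 has 2 bonds to C, 1 bond to H, 1 bond to O → oxidation state 0.
After: C2 has 2 bonds to C, 2 bonds to O → oxidation state +2.
Δ = +2 − (0) = +2, so this is an oxidation at C2.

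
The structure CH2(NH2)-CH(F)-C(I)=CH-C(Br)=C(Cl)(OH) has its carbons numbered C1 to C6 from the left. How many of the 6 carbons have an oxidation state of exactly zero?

1

Tallying each carbon's bonds:
C1: 1C, 2H, 1N → 0 − 2 + 1 = -1
C2: 2C, 1H, 1F → 0 − 1 + 1 = 0
C3: 3C, 1I → 0 + 1 = +1
C4: 3C, 1H → 0 − 1 = -1
C5: 3C, 1Br → 0 + 1 = +1
C6: 2C, 1O, 1Cl → 0 + 1 + 1 = +2
1 carbon (C2) meets the condition.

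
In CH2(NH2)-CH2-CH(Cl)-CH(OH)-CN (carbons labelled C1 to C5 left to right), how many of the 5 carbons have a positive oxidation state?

Tallying each carbon's bonds:
C1: 1C, 2H, 1N → 0 − 2 + 1 = -1
C2: 2C, 2H → 0 − 2 = -2
C3: 2C, 1H, 1Cl → 0 − 1 + 1 = 0
C4: 2C, 1H, 1O → 0 − 1 + 1 = 0
C5: 1C, 3N → 0 + 3 = +3
1 carbon (C5) meets the condition.

1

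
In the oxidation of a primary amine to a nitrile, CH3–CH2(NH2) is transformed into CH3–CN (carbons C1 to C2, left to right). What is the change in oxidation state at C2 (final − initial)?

+4

Before: C2 has 1 bond to C, 2 bonds to H, 1 bond to N → oxidation state -1.
After: C2 has 1 bond to C, 3 bonds to N → oxidation state +3.
Δ = +3 − (-1) = +4, so this is an oxidation at C2.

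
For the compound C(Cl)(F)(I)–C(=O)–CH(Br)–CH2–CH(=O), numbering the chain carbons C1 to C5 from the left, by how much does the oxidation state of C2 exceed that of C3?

+2

C2: 2C, 2O → 0 + 2 = +2
C3: 2C, 1H, 1Br → 0 − 1 + 1 = 0
Difference: +2 − (0) = +2.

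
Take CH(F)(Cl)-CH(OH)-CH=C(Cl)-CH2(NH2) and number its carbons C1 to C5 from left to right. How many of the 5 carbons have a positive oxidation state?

Bonds to more-electronegative neighbours contribute +1 each, bonds to H or metals contribute −1 each, and C–C bonds contribute 0. Tallying each carbon:
C1: 1C, 1H, 1F, 1Cl → 0 − 1 + 1 + 1 = +1
C2: 2C, 1H, 1O → 0 − 1 + 1 = 0
C3: 3C, 1H → 0 − 1 = -1
C4: 3C, 1Cl → 0 + 1 = +1
C5: 1C, 2H, 1N → 0 − 2 + 1 = -1
2 carbons (C1, C4) meet the condition.

2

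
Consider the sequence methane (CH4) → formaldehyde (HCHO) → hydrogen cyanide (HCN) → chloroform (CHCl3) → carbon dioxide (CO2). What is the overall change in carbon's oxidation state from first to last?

Carbon oxidation states along the series — methane: -4, formaldehyde: 0, hydrogen cyanide: +2, chloroform: +2, carbon dioxide: +4.
Net change = +4 − (-4) = +8.

+8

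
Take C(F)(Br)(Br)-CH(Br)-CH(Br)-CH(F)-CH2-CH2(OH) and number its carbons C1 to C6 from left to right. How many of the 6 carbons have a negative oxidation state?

2

Each bond to a more electronegative atom (O, N, halogen) counts +1, each bond to a less electronegative atom (H, metal, B, Si) counts −1, and each C–C bond counts 0. Tallying each carbon:
C1: 1C, 1F, 2Br → 0 + 1 + 2 = +3
C2: 2C, 1H, 1Br → 0 − 1 + 1 = 0
C3: 2C, 1H, 1Br → 0 − 1 + 1 = 0
C4: 2C, 1H, 1F → 0 − 1 + 1 = 0
C5: 2C, 2H → 0 − 2 = -2
C6: 1C, 2H, 1O → 0 − 2 + 1 = -1
2 carbons (C5, C6) meet the condition.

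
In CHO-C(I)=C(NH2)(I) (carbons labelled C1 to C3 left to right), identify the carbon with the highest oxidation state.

Assign +1 per bond to O/N/halogen, −1 per bond to H or an electropositive element, and 0 per bond to carbon. Tallying each carbon:
C1: 1C, 1H, 2O → 0 − 1 + 2 = +1
C2: 3C, 1I → 0 + 1 = +1
C3: 2C, 1N, 1I → 0 + 1 + 1 = +2
The most oxidised carbon is C3 at +2.

C3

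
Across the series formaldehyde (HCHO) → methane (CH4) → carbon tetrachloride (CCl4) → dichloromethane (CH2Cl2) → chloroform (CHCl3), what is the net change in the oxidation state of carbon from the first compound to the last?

+2

Carbon oxidation states along the series — formaldehyde: 0, methane: -4, carbon tetrachloride: +4, dichloromethane: 0, chloroform: +2.
Net change = +2 − (0) = +2.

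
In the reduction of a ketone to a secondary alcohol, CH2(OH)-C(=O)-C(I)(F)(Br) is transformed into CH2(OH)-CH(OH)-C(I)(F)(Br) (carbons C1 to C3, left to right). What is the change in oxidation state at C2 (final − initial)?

Before: C2 has 2 bonds to C, 2 bonds to O → oxidation state +2.
After: C2 has 2 bonds to C, 1 bond to H, 1 bond to O → oxidation state 0.
Δ = 0 − (+2) = -2, so this is a reduction at C2.

-2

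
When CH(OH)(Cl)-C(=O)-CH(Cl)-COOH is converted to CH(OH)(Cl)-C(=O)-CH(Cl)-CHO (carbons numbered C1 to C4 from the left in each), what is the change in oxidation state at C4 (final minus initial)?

-2

Before: C4 has 1 bond to C, 3 bonds to O → oxidation state +3.
After: C4 has 1 bond to C, 1 bond to H, 2 bonds to O → oxidation state +1.
Δ = +1 − (+3) = -2, so this is a reduction at C4.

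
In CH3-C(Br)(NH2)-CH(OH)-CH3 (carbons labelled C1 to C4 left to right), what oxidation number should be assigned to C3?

C3 has one bond to C (0), one bond to C (0), one bond to H (-1), one bond to O (+1).
Oxidation state = 0 + 0 − 1 + 1 = 0.

0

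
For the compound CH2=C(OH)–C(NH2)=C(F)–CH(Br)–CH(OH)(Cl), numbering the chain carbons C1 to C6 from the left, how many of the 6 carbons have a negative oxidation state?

1

Assign +1 per bond to O/N/halogen, −1 per bond to H or an electropositive element, and 0 per bond to carbon. Tallying each carbon:
C1: 2C, 2H → 0 − 2 = -2
C2: 3C, 1O → 0 + 1 = +1
C3: 3C, 1N → 0 + 1 = +1
C4: 3C, 1F → 0 + 1 = +1
C5: 2C, 1H, 1Br → 0 − 1 + 1 = 0
C6: 1C, 1H, 1O, 1Cl → 0 − 1 + 1 + 1 = +1
1 carbon (C1) meets the condition.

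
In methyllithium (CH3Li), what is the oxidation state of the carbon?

Assign +1 per bond to O/N/halogen, −1 per bond to H or an electropositive element, and 0 per bond to carbon.
The carbon has one bond to H (-1), one bond to H (-1), one bond to H (-1), one bond to Li (-1).
Oxidation state = -1 − 1 − 1 − 1 = -4.

-4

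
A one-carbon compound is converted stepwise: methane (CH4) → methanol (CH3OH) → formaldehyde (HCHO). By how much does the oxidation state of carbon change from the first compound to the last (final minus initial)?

Carbon oxidation states along the series — methane: -4, methanol: -2, formaldehyde: 0.
Net change = 0 − (-4) = +4.

+4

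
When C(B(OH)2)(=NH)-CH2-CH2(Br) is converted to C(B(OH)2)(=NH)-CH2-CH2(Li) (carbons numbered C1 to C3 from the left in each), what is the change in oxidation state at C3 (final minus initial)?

-2

Before: C3 has 1 bond to C, 2 bonds to H, 1 bond to Br → oxidation state -1.
After: C3 has 1 bond to C, 2 bonds to H, 1 bond to Li → oxidation state -3.
Δ = -3 − (-1) = -2, so this is a reduction at C3.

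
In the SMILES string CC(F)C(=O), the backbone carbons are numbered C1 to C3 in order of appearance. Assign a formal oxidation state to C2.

Each bond to a more electronegative atom (O, N, halogen) counts +1, each bond to a less electronegative atom (H, metal, B, Si) counts −1, and each C–C bond counts 0.
C2 has one bond to C (0), one bond to C (0), one bond to F (+1), one bond to H (-1).
Oxidation state = 0 + 0 + 1 − 1 = 0.

0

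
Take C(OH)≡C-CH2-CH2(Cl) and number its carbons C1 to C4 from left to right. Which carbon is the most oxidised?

Tallying each carbon's bonds:
C1: 3C, 1O → 0 + 1 = +1
C2: 4C → 0 = 0
C3: 2C, 2H → 0 − 2 = -2
C4: 1C, 2H, 1Cl → 0 − 2 + 1 = -1
The most oxidised carbon is C1 at +1.

C1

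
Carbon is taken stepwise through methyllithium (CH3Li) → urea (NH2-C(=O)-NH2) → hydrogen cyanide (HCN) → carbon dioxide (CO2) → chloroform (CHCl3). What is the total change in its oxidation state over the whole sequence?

Carbon oxidation states along the series — methyllithium: -4, urea: +4, hydrogen cyanide: +2, carbon dioxide: +4, chloroform: +2.
Net change = +2 − (-4) = +6.

+6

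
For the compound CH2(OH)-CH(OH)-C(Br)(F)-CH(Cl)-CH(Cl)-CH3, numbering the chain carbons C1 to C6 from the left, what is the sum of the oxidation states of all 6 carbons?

-2

Count +1 for every bond to an atom more electronegative than carbon and −1 for every bond to one less electronegative; C–C bonds are 0. Tallying each carbon:
C1: 1C, 2H, 1O → 0 − 2 + 1 = -1
C2: 2C, 1H, 1O → 0 − 1 + 1 = 0
C3: 2C, 1F, 1Br → 0 + 1 + 1 = +2
C4: 2C, 1H, 1Cl → 0 − 1 + 1 = 0
C5: 2C, 1H, 1Cl → 0 − 1 + 1 = 0
C6: 1C, 3H → 0 − 3 = -3
Sum = -1 + 0 + 2 + 0 + 0 − 3 = -2.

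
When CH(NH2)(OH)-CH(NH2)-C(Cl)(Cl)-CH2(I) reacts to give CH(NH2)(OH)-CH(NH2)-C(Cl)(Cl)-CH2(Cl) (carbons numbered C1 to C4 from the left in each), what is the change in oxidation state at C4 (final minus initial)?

0

Before: C4 has 1 bond to C, 2 bonds to H, 1 bond to I → oxidation state -1.
After: C4 has 1 bond to C, 2 bonds to H, 1 bond to Cl → oxidation state -1.
Δ = -1 − (-1) = 0, so no net redox change at C4.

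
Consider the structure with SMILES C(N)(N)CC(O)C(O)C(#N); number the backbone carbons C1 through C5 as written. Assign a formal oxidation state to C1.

Assign +1 per bond to O/N/halogen, −1 per bond to H or an electropositive element, and 0 per bond to carbon.
C1 has one bond to C (0), one bond to N (+1), one bond to H (-1), one bond to N (+1).
Oxidation state = 0 + 1 − 1 + 1 = +1.

+1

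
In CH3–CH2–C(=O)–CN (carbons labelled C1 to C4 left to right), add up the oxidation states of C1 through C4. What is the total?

0

Tallying each carbon's bonds:
C1: 1C, 3H → 0 − 3 = -3
C2: 2C, 2H → 0 − 2 = -2
C3: 2C, 2O → 0 + 2 = +2
C4: 1C, 3N → 0 + 3 = +3
Sum = -3 − 2 + 2 + 3 = 0.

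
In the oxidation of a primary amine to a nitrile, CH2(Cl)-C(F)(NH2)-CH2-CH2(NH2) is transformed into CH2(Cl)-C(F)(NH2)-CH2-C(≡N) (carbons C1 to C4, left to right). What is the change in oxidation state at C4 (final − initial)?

Before: C4 has 1 bond to C, 2 bonds to H, 1 bond to N → oxidation state -1.
After: C4 has 1 bond to C, 3 bonds to N → oxidation state +3.
Δ = +3 − (-1) = +4, so this is an oxidation at C4.

+4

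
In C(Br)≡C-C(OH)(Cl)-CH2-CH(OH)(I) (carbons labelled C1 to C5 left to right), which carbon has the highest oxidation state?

C3

Bonds to more-electronegative neighbours contribute +1 each, bonds to H or metals contribute −1 each, and C–C bonds contribute 0. Tallying each carbon:
C1: 3C, 1Br → 0 + 1 = +1
C2: 4C → 0 = 0
C3: 2C, 1O, 1Cl → 0 + 1 + 1 = +2
C4: 2C, 2H → 0 − 2 = -2
C5: 1C, 1H, 1O, 1I → 0 − 1 + 1 + 1 = +1
The most oxidised carbon is C3 at +2.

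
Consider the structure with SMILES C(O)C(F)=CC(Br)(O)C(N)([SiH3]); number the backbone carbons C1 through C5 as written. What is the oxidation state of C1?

Assign +1 per bond to O/N/halogen, −1 per bond to H or an electropositive element, and 0 per bond to carbon.
C1 has one bond to C (0), one bond to H (-1), one bond to O (+1), one bond to H (-1).
Oxidation state = 0 − 1 + 1 − 1 = -1.

-1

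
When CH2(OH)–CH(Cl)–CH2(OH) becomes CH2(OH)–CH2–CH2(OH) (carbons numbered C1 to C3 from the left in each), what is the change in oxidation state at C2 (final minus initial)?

-2

Before: C2 has 2 bonds to C, 1 bond to H, 1 bond to Cl → oxidation state 0.
After: C2 has 2 bonds to C, 2 bonds to H → oxidation state -2.
Δ = -2 − (0) = -2, so this is a reduction at C2.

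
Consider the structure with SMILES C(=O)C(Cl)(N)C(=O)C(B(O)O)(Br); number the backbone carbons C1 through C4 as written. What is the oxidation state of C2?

Each bond to a more electronegative atom (O, N, halogen) counts +1, each bond to a less electronegative atom (H, metal, B, Si) counts −1, and each C–C bond counts 0.
C2 has one bond to C (0), one bond to C (0), one bond to Cl (+1), one bond to N (+1).
Oxidation state = 0 + 0 + 1 + 1 = +2.

+2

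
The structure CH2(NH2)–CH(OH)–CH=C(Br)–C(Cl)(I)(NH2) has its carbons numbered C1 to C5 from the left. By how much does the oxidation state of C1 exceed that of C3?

C1: 1C, 2H, 1N → 0 − 2 + 1 = -1
C3: 3C, 1H → 0 − 1 = -1
Difference: -1 − (-1) = 0.

0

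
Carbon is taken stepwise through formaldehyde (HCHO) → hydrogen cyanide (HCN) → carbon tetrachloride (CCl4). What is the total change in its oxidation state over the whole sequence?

+4

Carbon oxidation states along the series — formaldehyde: 0, hydrogen cyanide: +2, carbon tetrachloride: +4.
Net change = +4 − (0) = +4.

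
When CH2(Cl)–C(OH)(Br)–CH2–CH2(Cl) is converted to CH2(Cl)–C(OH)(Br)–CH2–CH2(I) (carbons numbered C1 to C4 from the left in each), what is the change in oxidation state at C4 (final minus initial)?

Before: C4 has 1 bond to C, 2 bonds to H, 1 bond to Cl → oxidation state -1.
After: C4 has 1 bond to C, 2 bonds to H, 1 bond to I → oxidation state -1.
Δ = -1 − (-1) = 0, so no net redox change at C4.

0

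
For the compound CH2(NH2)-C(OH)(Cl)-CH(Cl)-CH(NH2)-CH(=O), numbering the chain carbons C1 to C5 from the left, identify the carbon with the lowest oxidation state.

C1

Assign +1 per bond to O/N/halogen, −1 per bond to H or an electropositive element, and 0 per bond to carbon. Tallying each carbon:
C1: 1C, 2H, 1N → 0 − 2 + 1 = -1
C2: 2C, 1O, 1Cl → 0 + 1 + 1 = +2
C3: 2C, 1H, 1Cl → 0 − 1 + 1 = 0
C4: 2C, 1H, 1N → 0 − 1 + 1 = 0
C5: 1C, 1H, 2O → 0 − 1 + 2 = +1
The most reduced carbon is C1 at -1.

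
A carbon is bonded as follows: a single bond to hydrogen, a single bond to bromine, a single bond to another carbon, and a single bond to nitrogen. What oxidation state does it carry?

+1

Each bond to a more electronegative atom (O, N, halogen) counts +1, each bond to a less electronegative atom (H, metal, B, Si) counts −1, and each C–C bond counts 0.
The carbon has one bond to C (0), one bond to Br (+1), one bond to H (-1), one bond to N (+1).
Oxidation state = 0 + 1 − 1 + 1 = +1.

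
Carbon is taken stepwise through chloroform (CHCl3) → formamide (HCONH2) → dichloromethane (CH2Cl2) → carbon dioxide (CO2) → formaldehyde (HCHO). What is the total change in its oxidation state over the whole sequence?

-2

Carbon oxidation states along the series — chloroform: +2, formamide: +2, dichloromethane: 0, carbon dioxide: +4, formaldehyde: 0.
Net change = 0 − (+2) = -2.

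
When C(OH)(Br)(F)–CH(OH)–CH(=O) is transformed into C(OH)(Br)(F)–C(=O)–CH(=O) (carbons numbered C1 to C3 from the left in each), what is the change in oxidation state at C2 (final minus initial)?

Before: C2 has 2 bonds to C, 1 bond to H, 1 bond to O → oxidation state 0.
After: C2 has 2 bonds to C, 2 bonds to O → oxidation state +2.
Δ = +2 − (0) = +2, so this is an oxidation at C2.

+2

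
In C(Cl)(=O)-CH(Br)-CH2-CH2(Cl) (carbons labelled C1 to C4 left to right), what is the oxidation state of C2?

0

C2 has one bond to C (0), one bond to C (0), one bond to Br (+1), one bond to H (-1).
Oxidation state = 0 + 0 + 1 − 1 = 0.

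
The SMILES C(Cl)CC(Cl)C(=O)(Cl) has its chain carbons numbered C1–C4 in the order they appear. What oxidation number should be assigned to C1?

-1

Each bond to a more electronegative atom (O, N, halogen) counts +1, each bond to a less electronegative atom (H, metal, B, Si) counts −1, and each C–C bond counts 0.
C1 has one bond to C (0), one bond to H (-1), one bond to H (-1), one bond to Cl (+1).
Oxidation state = 0 − 1 − 1 + 1 = -1.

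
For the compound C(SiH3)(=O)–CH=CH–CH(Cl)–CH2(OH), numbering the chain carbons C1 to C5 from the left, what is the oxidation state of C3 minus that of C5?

0

C3: 3C, 1H → 0 − 1 = -1
C5: 1C, 2H, 1O → 0 − 2 + 1 = -1
Difference: -1 − (-1) = 0.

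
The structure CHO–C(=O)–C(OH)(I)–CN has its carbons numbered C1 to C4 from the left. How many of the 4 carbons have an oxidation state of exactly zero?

0

Assign +1 per bond to O/N/halogen, −1 per bond to H or an electropositive element, and 0 per bond to carbon. Tallying each carbon:
C1: 1C, 1H, 2O → 0 − 1 + 2 = +1
C2: 2C, 2O → 0 + 2 = +2
C3: 2C, 1O, 1I → 0 + 1 + 1 = +2
C4: 1C, 3N → 0 + 3 = +3
0 carbons meet the condition.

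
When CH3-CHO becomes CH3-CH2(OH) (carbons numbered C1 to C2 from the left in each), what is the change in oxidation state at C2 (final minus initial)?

Before: C2 has 1 bond to C, 1 bond to H, 2 bonds to O → oxidation state +1.
After: C2 has 1 bond to C, 2 bonds to H, 1 bond to O → oxidation state -1.
Δ = -1 − (+1) = -2, so this is a reduction at C2.

-2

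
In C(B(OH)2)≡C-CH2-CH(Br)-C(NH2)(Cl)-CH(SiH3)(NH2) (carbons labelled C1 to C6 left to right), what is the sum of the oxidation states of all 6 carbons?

Tallying each carbon's bonds:
C1: 3C, 1B → 0 − 1 = -1
C2: 4C → 0 = 0
C3: 2C, 2H → 0 − 2 = -2
C4: 2C, 1H, 1Br → 0 − 1 + 1 = 0
C5: 2C, 1N, 1Cl → 0 + 1 + 1 = +2
C6: 1C, 1H, 1N, 1Si → 0 − 1 + 1 − 1 = -1
Sum = -1 + 0 − 2 + 0 + 2 − 1 = -2.

-2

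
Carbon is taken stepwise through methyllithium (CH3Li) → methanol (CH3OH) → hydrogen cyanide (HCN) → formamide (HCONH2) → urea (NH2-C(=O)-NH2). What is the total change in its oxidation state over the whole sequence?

+8

Carbon oxidation states along the series — methyllithium: -4, methanol: -2, hydrogen cyanide: +2, formamide: +2, urea: +4.
Net change = +4 − (-4) = +8.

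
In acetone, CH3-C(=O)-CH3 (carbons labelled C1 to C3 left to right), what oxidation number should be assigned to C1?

C1 has one bond to H (-1), one bond to H (-1), one bond to H (-1), one bond to C (0).
Oxidation state = -1 − 1 − 1 + 0 = -3.

-3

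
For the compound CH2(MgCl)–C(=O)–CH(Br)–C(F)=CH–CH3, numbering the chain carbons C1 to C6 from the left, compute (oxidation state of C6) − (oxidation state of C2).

-5

C6: 1C, 3H → 0 − 3 = -3
C2: 2C, 2O → 0 + 2 = +2
Difference: -3 − (+2) = -5.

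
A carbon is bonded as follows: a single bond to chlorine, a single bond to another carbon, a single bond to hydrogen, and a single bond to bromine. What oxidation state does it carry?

+1

Each bond to a more electronegative atom (O, N, halogen) counts +1, each bond to a less electronegative atom (H, metal, B, Si) counts −1, and each C–C bond counts 0.
The carbon has one bond to C (0), one bond to Br (+1), one bond to Cl (+1), one bond to H (-1).
Oxidation state = 0 + 1 + 1 − 1 = +1.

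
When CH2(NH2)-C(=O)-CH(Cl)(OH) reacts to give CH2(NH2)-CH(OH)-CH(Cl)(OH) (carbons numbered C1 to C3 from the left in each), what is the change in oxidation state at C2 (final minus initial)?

-2

Before: C2 has 2 bonds to C, 2 bonds to O → oxidation state +2.
After: C2 has 2 bonds to C, 1 bond to H, 1 bond to O → oxidation state 0.
Δ = 0 − (+2) = -2, so this is a reduction at C2.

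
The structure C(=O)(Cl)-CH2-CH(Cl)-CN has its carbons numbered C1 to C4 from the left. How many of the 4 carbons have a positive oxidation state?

2

Tallying each carbon's bonds:
C1: 1C, 2O, 1Cl → 0 + 2 + 1 = +3
C2: 2C, 2H → 0 − 2 = -2
C3: 2C, 1H, 1Cl → 0 − 1 + 1 = 0
C4: 1C, 3N → 0 + 3 = +3
2 carbons (C1, C4) meet the condition.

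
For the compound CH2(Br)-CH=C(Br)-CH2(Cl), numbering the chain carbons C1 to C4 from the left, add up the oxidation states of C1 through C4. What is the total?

-2

Tallying each carbon's bonds:
C1: 1C, 2H, 1Br → 0 − 2 + 1 = -1
C2: 3C, 1H → 0 − 1 = -1
C3: 3C, 1Br → 0 + 1 = +1
C4: 1C, 2H, 1Cl → 0 − 2 + 1 = -1
Sum = -1 − 1 + 1 − 1 = -2.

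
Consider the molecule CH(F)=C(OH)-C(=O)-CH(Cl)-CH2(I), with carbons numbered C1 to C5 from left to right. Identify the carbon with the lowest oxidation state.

Tallying each carbon's bonds:
C1: 2C, 1H, 1F → 0 − 1 + 1 = 0
C2: 3C, 1O → 0 + 1 = +1
C3: 2C, 2O → 0 + 2 = +2
C4: 2C, 1H, 1Cl → 0 − 1 + 1 = 0
C5: 1C, 2H, 1I → 0 − 2 + 1 = -1
The most reduced carbon is C5 at -1.

C5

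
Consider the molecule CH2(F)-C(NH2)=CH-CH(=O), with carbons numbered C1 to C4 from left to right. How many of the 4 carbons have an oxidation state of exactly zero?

0

Assign +1 per bond to O/N/halogen, −1 per bond to H or an electropositive element, and 0 per bond to carbon. Tallying each carbon:
C1: 1C, 2H, 1F → 0 − 2 + 1 = -1
C2: 3C, 1N → 0 + 1 = +1
C3: 3C, 1H → 0 − 1 = -1
C4: 1C, 1H, 2O → 0 − 1 + 2 = +1
0 carbons meet the condition.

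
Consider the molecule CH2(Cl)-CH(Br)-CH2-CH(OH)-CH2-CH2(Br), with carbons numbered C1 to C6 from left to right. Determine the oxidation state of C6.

Assign +1 per bond to O/N/halogen, −1 per bond to H or an electropositive element, and 0 per bond to carbon.
C6 has one bond to C (0), one bond to H (-1), one bond to Br (+1), one bond to H (-1).
Oxidation state = 0 − 1 + 1 − 1 = -1.

-1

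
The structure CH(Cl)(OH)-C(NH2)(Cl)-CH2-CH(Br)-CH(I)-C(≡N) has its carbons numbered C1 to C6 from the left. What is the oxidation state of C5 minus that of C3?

C5: 2C, 1H, 1I → 0 − 1 + 1 = 0
C3: 2C, 2H → 0 − 2 = -2
Difference: 0 − (-2) = +2.

+2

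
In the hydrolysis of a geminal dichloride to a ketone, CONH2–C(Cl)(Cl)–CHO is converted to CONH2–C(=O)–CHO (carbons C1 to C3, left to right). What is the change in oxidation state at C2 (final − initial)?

0

Before: C2 has 2 bonds to C, 2 bonds to Cl → oxidation state +2.
After: C2 has 2 bonds to C, 2 bonds to O → oxidation state +2.
Δ = +2 − (+2) = 0, so no net redox change at C2.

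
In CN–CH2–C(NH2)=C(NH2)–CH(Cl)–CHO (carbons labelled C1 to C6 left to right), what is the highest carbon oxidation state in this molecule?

Tallying each carbon's bonds:
C1: 1C, 3N → 0 + 3 = +3
C2: 2C, 2H → 0 − 2 = -2
C3: 3C, 1N → 0 + 1 = +1
C4: 3C, 1N → 0 + 1 = +1
C5: 2C, 1H, 1Cl → 0 − 1 + 1 = 0
C6: 1C, 1H, 2O → 0 − 1 + 2 = +1
The highest value is +3.

+3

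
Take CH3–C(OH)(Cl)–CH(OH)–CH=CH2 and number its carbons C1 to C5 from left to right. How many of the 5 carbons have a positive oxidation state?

1

Tallying each carbon's bonds:
C1: 1C, 3H → 0 − 3 = -3
C2: 2C, 1O, 1Cl → 0 + 1 + 1 = +2
C3: 2C, 1H, 1O → 0 − 1 + 1 = 0
C4: 3C, 1H → 0 − 1 = -1
C5: 2C, 2H → 0 − 2 = -2
1 carbon (C2) meets the condition.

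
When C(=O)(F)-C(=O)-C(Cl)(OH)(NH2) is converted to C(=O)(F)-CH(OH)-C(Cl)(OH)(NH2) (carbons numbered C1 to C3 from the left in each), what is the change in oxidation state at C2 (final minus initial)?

Before: C2 has 2 bonds to C, 2 bonds to O → oxidation state +2.
After: C2 has 2 bonds to C, 1 bond to H, 1 bond to O → oxidation state 0.
Δ = 0 − (+2) = -2, so this is a reduction at C2.

-2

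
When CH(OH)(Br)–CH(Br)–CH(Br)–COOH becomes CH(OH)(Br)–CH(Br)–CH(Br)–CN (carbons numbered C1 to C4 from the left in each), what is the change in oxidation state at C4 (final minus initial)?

Before: C4 has 1 bond to C, 3 bonds to O → oxidation state +3.
After: C4 has 1 bond to C, 3 bonds to N → oxidation state +3.
Δ = +3 − (+3) = 0, so no net redox change at C4.

0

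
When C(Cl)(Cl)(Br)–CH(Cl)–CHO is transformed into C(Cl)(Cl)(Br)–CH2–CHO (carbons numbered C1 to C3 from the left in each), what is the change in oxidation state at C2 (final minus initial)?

Before: C2 has 2 bonds to C, 1 bond to H, 1 bond to Cl → oxidation state 0.
After: C2 has 2 bonds to C, 2 bonds to H → oxidation state -2.
Δ = -2 − (0) = -2, so this is a reduction at C2.

-2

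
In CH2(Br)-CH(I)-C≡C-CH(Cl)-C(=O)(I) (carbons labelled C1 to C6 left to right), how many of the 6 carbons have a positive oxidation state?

1

Tallying each carbon's bonds:
C1: 1C, 2H, 1Br → 0 − 2 + 1 = -1
C2: 2C, 1H, 1I → 0 − 1 + 1 = 0
C3: 4C → 0 = 0
C4: 4C → 0 = 0
C5: 2C, 1H, 1Cl → 0 − 1 + 1 = 0
C6: 1C, 2O, 1I → 0 + 2 + 1 = +3
1 carbon (C6) meets the condition.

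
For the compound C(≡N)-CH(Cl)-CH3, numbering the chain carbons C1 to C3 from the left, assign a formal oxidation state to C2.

Count +1 for every bond to an atom more electronegative than carbon and −1 for every bond to one less electronegative; C–C bonds are 0.
C2 has one bond to C (0), one bond to C (0), one bond to Cl (+1), one bond to H (-1).
Oxidation state = 0 + 0 + 1 − 1 = 0.

0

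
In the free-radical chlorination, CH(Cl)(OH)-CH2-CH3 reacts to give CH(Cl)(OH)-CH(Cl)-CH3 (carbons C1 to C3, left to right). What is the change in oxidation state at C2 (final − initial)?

+2

Before: C2 has 2 bonds to C, 2 bonds to H → oxidation state -2.
After: C2 has 2 bonds to C, 1 bond to H, 1 bond to Cl → oxidation state 0.
Δ = 0 − (-2) = +2, so this is an oxidation at C2.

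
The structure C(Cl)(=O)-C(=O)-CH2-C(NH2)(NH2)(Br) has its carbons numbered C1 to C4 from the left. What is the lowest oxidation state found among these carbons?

-2

Tallying each carbon's bonds:
C1: 1C, 2O, 1Cl → 0 + 2 + 1 = +3
C2: 2C, 2O → 0 + 2 = +2
C3: 2C, 2H → 0 − 2 = -2
C4: 1C, 2N, 1Br → 0 + 2 + 1 = +3
The lowest value is -2.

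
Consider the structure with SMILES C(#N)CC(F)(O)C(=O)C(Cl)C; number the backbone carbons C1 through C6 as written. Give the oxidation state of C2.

-2

C2 has one bond to C (0), one bond to C (0), one bond to H (-1), one bond to H (-1).
Oxidation state = 0 + 0 − 1 − 1 = -2.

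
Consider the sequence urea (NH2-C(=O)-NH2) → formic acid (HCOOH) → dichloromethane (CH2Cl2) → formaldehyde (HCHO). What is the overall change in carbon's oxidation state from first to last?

Carbon oxidation states along the series — urea: +4, formic acid: +2, dichloromethane: 0, formaldehyde: 0.
Net change = 0 − (+4) = -4.

-4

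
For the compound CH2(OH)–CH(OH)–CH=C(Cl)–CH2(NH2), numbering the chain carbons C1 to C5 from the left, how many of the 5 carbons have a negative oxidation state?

Tallying each carbon's bonds:
C1: 1C, 2H, 1O → 0 − 2 + 1 = -1
C2: 2C, 1H, 1O → 0 − 1 + 1 = 0
C3: 3C, 1H → 0 − 1 = -1
C4: 3C, 1Cl → 0 + 1 = +1
C5: 1C, 2H, 1N → 0 − 2 + 1 = -1
3 carbons (C1, C3, C5) meet the condition.

3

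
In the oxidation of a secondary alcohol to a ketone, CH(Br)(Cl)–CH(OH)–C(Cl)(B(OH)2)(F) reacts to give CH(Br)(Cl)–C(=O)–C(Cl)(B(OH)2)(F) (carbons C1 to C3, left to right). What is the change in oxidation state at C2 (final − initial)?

Before: C2 has 2 bonds to C, 1 bond to H, 1 bond to O → oxidation state 0.
After: C2 has 2 bonds to C, 2 bonds to O → oxidation state +2.
Δ = +2 − (0) = +2, so this is an oxidation at C2.

+2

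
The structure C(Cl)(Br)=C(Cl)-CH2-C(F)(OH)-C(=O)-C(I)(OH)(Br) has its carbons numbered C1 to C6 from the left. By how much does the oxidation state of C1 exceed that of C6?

C1: 2C, 1Cl, 1Br → 0 + 1 + 1 = +2
C6: 1C, 1O, 1Br, 1I → 0 + 1 + 1 + 1 = +3
Difference: +2 − (+3) = -1.

-1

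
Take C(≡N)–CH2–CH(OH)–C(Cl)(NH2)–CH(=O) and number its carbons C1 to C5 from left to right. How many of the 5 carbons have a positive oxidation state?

Assign +1 per bond to O/N/halogen, −1 per bond to H or an electropositive element, and 0 per bond to carbon. Tallying each carbon:
C1: 1C, 3N → 0 + 3 = +3
C2: 2C, 2H → 0 − 2 = -2
C3: 2C, 1H, 1O → 0 − 1 + 1 = 0
C4: 2C, 1N, 1Cl → 0 + 1 + 1 = +2
C5: 1C, 1H, 2O → 0 − 1 + 2 = +1
3 carbons (C1, C4, C5) meet the condition.

3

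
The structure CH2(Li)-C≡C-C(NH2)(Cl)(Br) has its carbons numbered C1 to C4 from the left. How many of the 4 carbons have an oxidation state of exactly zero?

2

Bonds to more-electronegative neighbours contribute +1 each, bonds to H or metals contribute −1 each, and C–C bonds contribute 0. Tallying each carbon:
C1: 1C, 2H, 1Li → 0 − 2 − 1 = -3
C2: 4C → 0 = 0
C3: 4C → 0 = 0
C4: 1C, 1N, 1Cl, 1Br → 0 + 1 + 1 + 1 = +3
2 carbons (C2, C3) meet the condition.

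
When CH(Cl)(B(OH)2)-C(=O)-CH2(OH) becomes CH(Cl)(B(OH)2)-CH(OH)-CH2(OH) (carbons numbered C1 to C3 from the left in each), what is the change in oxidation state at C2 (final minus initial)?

-2

Before: C2 has 2 bonds to C, 2 bonds to O → oxidation state +2.
After: C2 has 2 bonds to C, 1 bond to H, 1 bond to O → oxidation state 0.
Δ = 0 − (+2) = -2, so this is a reduction at C2.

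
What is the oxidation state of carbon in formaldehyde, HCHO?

Each bond to a more electronegative atom (O, N, halogen) counts +1, each bond to a less electronegative atom (H, metal, B, Si) counts −1, and each C–C bond counts 0.
The carbon has one bond to H (-1), one bond to H (-1), a double bond to O (2×+1 = +2).
Oxidation state = -1 − 1 + 2 = 0.

0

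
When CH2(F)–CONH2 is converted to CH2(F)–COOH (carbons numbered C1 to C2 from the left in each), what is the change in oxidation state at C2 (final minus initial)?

Before: C2 has 1 bond to C, 2 bonds to O, 1 bond to N → oxidation state +3.
After: C2 has 1 bond to C, 3 bonds to O → oxidation state +3.
Δ = +3 − (+3) = 0, so no net redox change at C2.

0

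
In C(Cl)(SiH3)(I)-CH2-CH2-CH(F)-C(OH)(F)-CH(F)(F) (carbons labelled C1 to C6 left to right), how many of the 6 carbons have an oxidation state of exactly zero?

Tallying each carbon's bonds:
C1: 1C, 1Cl, 1I, 1Si → 0 + 1 + 1 − 1 = +1
C2: 2C, 2H → 0 − 2 = -2
C3: 2C, 2H → 0 − 2 = -2
C4: 2C, 1H, 1F → 0 − 1 + 1 = 0
C5: 2C, 1O, 1F → 0 + 1 + 1 = +2
C6: 1C, 1H, 2F → 0 − 1 + 2 = +1
1 carbon (C4) meets the condition.

1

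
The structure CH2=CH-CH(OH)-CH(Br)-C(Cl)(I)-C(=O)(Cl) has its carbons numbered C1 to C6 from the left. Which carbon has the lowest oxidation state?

C1

Each bond to a more electronegative atom (O, N, halogen) counts +1, each bond to a less electronegative atom (H, metal, B, Si) counts −1, and each C–C bond counts 0. Tallying each carbon:
C1: 2C, 2H → 0 − 2 = -2
C2: 3C, 1H → 0 − 1 = -1
C3: 2C, 1H, 1O → 0 − 1 + 1 = 0
C4: 2C, 1H, 1Br → 0 − 1 + 1 = 0
C5: 2C, 1Cl, 1I → 0 + 1 + 1 = +2
C6: 1C, 2O, 1Cl → 0 + 2 + 1 = +3
The most reduced carbon is C1 at -2.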